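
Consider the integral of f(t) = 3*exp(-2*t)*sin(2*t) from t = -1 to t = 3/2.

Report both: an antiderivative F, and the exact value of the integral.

Antiderivative: F(t) = 3*(-sin(2*t) - cos(2*t))*exp(-2*t)/4; value = -3*exp(2)*sin(2)/4 + 3*exp(2)*cos(2)/4 - 3*exp(-3)*sin(3)/4 - 3*exp(-3)*cos(3)/4

Whatever form F(t) takes, F'(t) = f(t) is non-negotiable.
F(t) = 3*(-sin(2*t) - cos(2*t))*exp(-2*t)/4 is an antiderivative of f.
Check: d/dt[3*(-sin(2*t) - cos(2*t))*exp(-2*t)/4] = 3*exp(-2*t)*sin(2*t) = f(t).
F(3/2) = -3*exp(-3)*sin(3)/4 - 3*exp(-3)*cos(3)/4; F(-1) = -3*exp(2)*cos(2)/4 + 3*exp(2)*sin(2)/4.
Integral = F(3/2) - F(-1) = -3*exp(2)*sin(2)/4 + 3*exp(2)*cos(2)/4 - 3*exp(-3)*sin(3)/4 - 3*exp(-3)*cos(3)/4.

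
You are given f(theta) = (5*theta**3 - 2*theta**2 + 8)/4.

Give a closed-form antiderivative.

Recover f(theta) by differentiating a candidate F(theta); any mismatch rules it out.
Check: d/dtheta[5*theta**4/16 - theta**3/6 + 2*theta] = 5*theta**3/4 - theta**2/2 + 2, which equals f(theta).

An antiderivative is F(theta) = 5*theta**4/16 - theta**3/6 + 2*theta.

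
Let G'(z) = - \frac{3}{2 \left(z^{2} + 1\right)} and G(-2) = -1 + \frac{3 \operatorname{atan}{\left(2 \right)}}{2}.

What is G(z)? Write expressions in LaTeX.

G(z) = - \frac{3 \operatorname{atan}{\left(z \right)}}{2} - 1

Since d/dz undoes antidifferentiation here, G(z) must give back the stated G'(z).
A general antiderivative is - \frac{3 \operatorname{atan}{\left(z \right)}}{2} + C.
The condition gives C = -1 + \frac{3 \operatorname{atan}{\left(2 \right)}}{2} - (\frac{3 \operatorname{atan}{\left(2 \right)}}{2}) = -1.
So G(z) = - \frac{3 \operatorname{atan}{\left(z \right)}}{2} - 1.
Check: d/dz[- \frac{3 \operatorname{atan}{\left(z \right)}}{2} - 1] = - \frac{3}{2 z^{2} + 2}, which equals G'(z).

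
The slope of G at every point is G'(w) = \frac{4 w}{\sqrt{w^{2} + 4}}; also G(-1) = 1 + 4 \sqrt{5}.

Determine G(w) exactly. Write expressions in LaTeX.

G(w) = 4 \sqrt{w^{2} + 4} + 1

The substitution u = w^{2} + 4 works: G'(w) is exactly (dG/du)*(du/dw) for that inner function.
A general antiderivative is 4 \sqrt{w^{2} + 4} + C.
The condition gives C = 1 + 4 \sqrt{5} - (4 \sqrt{5}) = 1.
So G(w) = 4 \sqrt{w^{2} + 4} + 1.
Check: d/dw[4 \sqrt{w^{2} + 4} + 1] = \frac{4 w}{\sqrt{w^{2} + 4}} = G'(w).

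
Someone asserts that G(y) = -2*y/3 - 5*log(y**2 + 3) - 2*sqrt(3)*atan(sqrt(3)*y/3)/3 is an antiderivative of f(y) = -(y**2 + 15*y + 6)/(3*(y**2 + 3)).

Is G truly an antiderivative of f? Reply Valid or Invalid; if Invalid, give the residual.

Invalid: d/dy[G] - f = (-y**2 - 15*y - 6)/(3*y**2 + 9), which is not 0.

d/dy[G] = (-2*y**2 - 30*y - 12)/(3*y**2 + 9)
d/dy[G] - f(y) = (-y**2 - 15*y - 6)/(3*y**2 + 9) != 0.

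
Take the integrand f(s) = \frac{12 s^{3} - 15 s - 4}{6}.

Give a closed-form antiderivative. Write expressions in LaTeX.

An antiderivative F(s) passes only if d/ds[F] lands on f(s) exactly.
Check: d/ds[\frac{s^{4}}{2} - \frac{5 s^{2}}{4} - \frac{2 s}{3}] = 2 s^{3} - \frac{5 s}{2} - \frac{2}{3}, which equals f(s).

An antiderivative is F(s) = \frac{s^{4}}{2} - \frac{5 s^{2}}{4} - \frac{2 s}{3}.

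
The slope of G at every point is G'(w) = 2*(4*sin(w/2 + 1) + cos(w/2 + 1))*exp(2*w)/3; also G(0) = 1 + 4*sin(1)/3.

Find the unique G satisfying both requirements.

G(w) = (4*exp(2*w)*sin(w/2 + 1) + 3)/3

Recognize the product-rule pattern: G'(w) = u'v + uv' with u = 4*exp(2*w)/3, v = sin(w/2 + 1), so integration by parts undoes it.
A general antiderivative is 4*exp(2*w)*sin(w/2 + 1)/3 + C.
The condition gives C = 1 + 4*sin(1)/3 - (4*sin(1)/3) = 1.
So G(w) = (4*exp(2*w)*sin(w/2 + 1) + 3)/3.
Check: d/dw[(4*exp(2*w)*sin(w/2 + 1) + 3)/3] = 8*exp(2*w)*sin(w/2 + 1)/3 + 2*exp(2*w)*cos(w/2 + 1)/3, which equals G'(w).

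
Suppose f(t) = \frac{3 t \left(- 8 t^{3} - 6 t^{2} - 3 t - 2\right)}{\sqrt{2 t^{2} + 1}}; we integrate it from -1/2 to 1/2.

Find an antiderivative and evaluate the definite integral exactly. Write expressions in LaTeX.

Antiderivative: F(t) = - 3 t^{3} \sqrt{2 t^{2} + 1} - 3 t^{2} \sqrt{2 t^{2} + 1}; value = - \frac{3 \sqrt{6}}{8}

f has the shape u'v + uv' for u = - \sqrt{2 t^{2} + 1} and v = 3 t^{3} + 3 t^{2} — it is the derivative of the product u*v.
F(t) = - 3 t^{3} \sqrt{2 t^{2} + 1} - 3 t^{2} \sqrt{2 t^{2} + 1} is an antiderivative of f.
Check: d/dt[- 3 t^{3} \sqrt{2 t^{2} + 1} - 3 t^{2} \sqrt{2 t^{2} + 1}] = \frac{- 24 t^{4} - 18 t^{3} - 9 t^{2} - 6 t}{\sqrt{2 t^{2} + 1}}, which equals f(t).
F(1/2) = - \frac{9 \sqrt{6}}{16}; F(-1/2) = - \frac{3 \sqrt{6}}{16}.
Integral = F(1/2) - F(-1/2) = - \frac{3 \sqrt{6}}{8}.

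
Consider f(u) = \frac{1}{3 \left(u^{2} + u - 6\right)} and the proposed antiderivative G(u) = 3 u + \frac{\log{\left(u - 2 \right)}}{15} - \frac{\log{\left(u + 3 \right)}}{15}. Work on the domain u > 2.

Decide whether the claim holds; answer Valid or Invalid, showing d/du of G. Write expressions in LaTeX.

d/du[G] = \frac{9 u^{2} + 9 u - 53}{3 u^{2} + 3 u - 18}
d/du[G] - f(u) = 3 != 0.

Invalid: d/du[G] - f = 3, which is not 0.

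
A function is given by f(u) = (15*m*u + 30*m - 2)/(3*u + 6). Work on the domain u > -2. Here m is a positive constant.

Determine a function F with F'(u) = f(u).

An antiderivative is F(u) = (15*m*u - 2*log(u/2 + 1))/3.

Whatever form F(u) takes, F'(u) = f(u) is non-negotiable.
Check: d/du[(15*m*u - 2*log(u/2 + 1))/3] = (15*m*u + 30*m - 2)/(3*u + 6) = f(u).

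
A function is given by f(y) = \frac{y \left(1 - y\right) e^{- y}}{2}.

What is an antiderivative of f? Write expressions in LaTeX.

An antiderivative is F(y) = \frac{y^{2} e^{- y}}{2} + \frac{y e^{- y}}{2} + \frac{e^{- y}}{2}.

Recognize the product-rule pattern: f = u'v + uv' with u = \frac{y^{2}}{2} + \frac{y}{2} + \frac{1}{2}, v = e^{- y}, so integration by parts undoes it.
Check: d/dy[\frac{y^{2} e^{- y}}{2} + \frac{y e^{- y}}{2} + \frac{e^{- y}}{2}] = \frac{\left(- y^{2} + y\right) e^{- y}}{2}, which equals f(y).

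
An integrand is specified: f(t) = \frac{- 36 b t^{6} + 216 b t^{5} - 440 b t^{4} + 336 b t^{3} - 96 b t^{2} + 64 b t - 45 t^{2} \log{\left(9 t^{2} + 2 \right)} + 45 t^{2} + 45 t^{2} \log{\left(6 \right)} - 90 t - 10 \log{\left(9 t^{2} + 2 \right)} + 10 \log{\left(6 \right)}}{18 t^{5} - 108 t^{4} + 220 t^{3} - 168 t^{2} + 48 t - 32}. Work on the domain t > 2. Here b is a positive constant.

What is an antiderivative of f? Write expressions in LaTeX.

An antiderivative is F(t) = - \frac{4 b t^{4} - 16 b t^{3} + 16 b t^{2} - 5 \log{\left(\frac{3 t^{2}}{2} + \frac{1}{3} \right)}}{4 \left(t - 2\right)^{2}}.

Differentiate the proposed F(t) back; it has to land on f(t) exactly.
Check: d/dt[- \frac{4 b t^{4} - 16 b t^{3} + 16 b t^{2} - 5 \log{\left(\frac{3 t^{2}}{2} + \frac{1}{3} \right)}}{4 \left(t - 2\right)^{2}}] = \frac{- 36 b t^{6} + 216 b t^{5} - 440 b t^{4} + 336 b t^{3} - 96 b t^{2} + 64 b t - 45 t^{2} \log{\left(9 t^{2} + 2 \right)} + 45 t^{2} + 45 t^{2} \log{\left(6 \right)} - 90 t - 10 \log{\left(9 t^{2} + 2 \right)} + 10 \log{\left(6 \right)}}{18 t^{5} - 108 t^{4} + 220 t^{3} - 168 t^{2} + 48 t - 32} = f(t).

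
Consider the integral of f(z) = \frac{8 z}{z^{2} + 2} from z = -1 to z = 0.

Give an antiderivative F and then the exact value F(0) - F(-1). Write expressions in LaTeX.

f matches the chain-rule pattern g'(h)*h' with inner function h(z) = \frac{z^{4}}{2} + 2 z^{2} + 2; substituting u = h(z) collapses the integral.
F(z) = 2 \log{\left(\frac{z^{4}}{2} + 2 z^{2} + 2 \right)} is an antiderivative of f.
Check: d/dz[2 \log{\left(\frac{z^{4}}{2} + 2 z^{2} + 2 \right)}] = \frac{8 z}{z^{2} + 2} = f(z).
F(0) = 2 \log{\left(2 \right)}; F(-1) = 2 \log{\left(\frac{9}{2} \right)}.
Integral = F(0) - F(-1) = - 2 \log{\left(\frac{9}{2} \right)} + 2 \log{\left(2 \right)}.

Antiderivative: F(z) = 2 \log{\left(\frac{z^{4}}{2} + 2 z^{2} + 2 \right)}; value = - 2 \log{\left(\frac{9}{2} \right)} + 2 \log{\left(2 \right)}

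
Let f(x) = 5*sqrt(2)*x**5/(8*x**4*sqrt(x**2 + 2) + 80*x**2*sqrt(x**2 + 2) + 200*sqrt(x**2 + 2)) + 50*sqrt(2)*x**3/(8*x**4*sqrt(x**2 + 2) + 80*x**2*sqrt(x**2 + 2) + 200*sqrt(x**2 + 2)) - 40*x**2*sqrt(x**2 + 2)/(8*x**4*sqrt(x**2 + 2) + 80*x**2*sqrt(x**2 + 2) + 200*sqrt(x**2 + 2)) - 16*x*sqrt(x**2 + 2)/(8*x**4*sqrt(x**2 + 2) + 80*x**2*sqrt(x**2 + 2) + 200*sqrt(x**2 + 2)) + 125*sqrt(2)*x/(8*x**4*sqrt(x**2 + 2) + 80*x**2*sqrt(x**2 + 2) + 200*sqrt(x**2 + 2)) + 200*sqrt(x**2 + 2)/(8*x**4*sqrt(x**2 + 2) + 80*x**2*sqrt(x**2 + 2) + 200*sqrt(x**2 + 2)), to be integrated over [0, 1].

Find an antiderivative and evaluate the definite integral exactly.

Antiderivative: F(x) = (40*x + 5*sqrt(2)*sqrt(x**2 + 2)*(x**2 + 5) + 8)/(8*(x**2 + 5)); value = -9/20 + 5*sqrt(6)/8

The integrand splits into summands that can be handled one at a time.
F(x) = (40*x + 5*sqrt(2)*sqrt(x**2 + 2)*(x**2 + 5) + 8)/(8*(x**2 + 5)) is an antiderivative of f.
Check: d/dx[(40*x + 5*sqrt(2)*sqrt(x**2 + 2)*(x**2 + 5) + 8)/(8*(x**2 + 5))] = (5*sqrt(2)*x**5 + 50*sqrt(2)*x**3 - 40*x**2*sqrt(x**2 + 2) - 16*x*sqrt(x**2 + 2) + 125*sqrt(2)*x + 200*sqrt(x**2 + 2))/(8*x**4*sqrt(x**2 + 2) + 80*x**2*sqrt(x**2 + 2) + 200*sqrt(x**2 + 2)), which equals f(x).
F(1) = 1 + 5*sqrt(6)/8; F(0) = 29/20.
Integral = F(1) - F(0) = -9/20 + 5*sqrt(6)/8.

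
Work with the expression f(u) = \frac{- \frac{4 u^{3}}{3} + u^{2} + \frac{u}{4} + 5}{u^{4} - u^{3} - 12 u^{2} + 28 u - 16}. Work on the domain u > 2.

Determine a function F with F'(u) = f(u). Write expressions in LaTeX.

The denominator factors as 12 \left(u - 2\right)^{2} \left(u - 1\right) \left(u + 4\right); partial fractions split f into directly integrable pieces: - \frac{79}{135 \left(u + 4\right)} + \frac{59}{60 \left(u - 1\right)} - \frac{187}{108 \left(u - 2\right)} - \frac{7}{36 \left(u - 2\right)^{2}}.
Check: d/du[\frac{- 935 \left(u - 2\right) \log{\left(u - 2 \right)} + 531 \left(u - 2\right) \log{\left(u - 1 \right)} - 316 \left(u - 2\right) \log{\left(u + 4 \right)} + 105}{540 \left(u - 2\right)}] = \frac{- 16 u^{3} + 12 u^{2} + 3 u + 60}{12 u^{4} - 12 u^{3} - 144 u^{2} + 336 u - 192}, which equals f(u).

An antiderivative is F(u) = \frac{- 935 \left(u - 2\right) \log{\left(u - 2 \right)} + 531 \left(u - 2\right) \log{\left(u - 1 \right)} - 316 \left(u - 2\right) \log{\left(u + 4 \right)} + 105}{540 \left(u - 2\right)}.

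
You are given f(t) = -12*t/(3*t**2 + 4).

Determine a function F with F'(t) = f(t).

An antiderivative is F(t) = -2*log(3*t**2 + 4).

The substitution u = 3*t**2 + 4 works: f is exactly (dF/du)*(du/dt) for that inner function.
Check: d/dt[-2*log(3*t**2 + 4)] = -12*t/(3*t**2 + 4) = f(t).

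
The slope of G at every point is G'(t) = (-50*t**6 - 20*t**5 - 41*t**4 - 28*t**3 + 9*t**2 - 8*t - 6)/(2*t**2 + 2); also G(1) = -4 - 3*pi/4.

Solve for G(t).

Check a candidate G(t) by differentiating: d/dt[G] must match the given G'(t).
A general antiderivative is -5*t**5 - 5*t**4/2 + 3*t**3/2 - 2*t**2 - 3*atan(t) + 4 + C.
The condition gives C = -4 - 3*pi/4 - (-4 - 3*pi/4) = 0.
So G(t) = (-10*t**5 - 5*t**4 + 3*t**3 - 4*t**2 - 6*atan(t) + 8)/2.
Check: d/dt[(-10*t**5 - 5*t**4 + 3*t**3 - 4*t**2 - 6*atan(t) + 8)/2] = (-50*t**6 - 20*t**5 - 41*t**4 - 28*t**3 + 9*t**2 - 8*t - 6)/(2*t**2 + 2) = G'(t).

G(t) = (-10*t**5 - 5*t**4 + 3*t**3 - 4*t**2 - 6*atan(t) + 8)/2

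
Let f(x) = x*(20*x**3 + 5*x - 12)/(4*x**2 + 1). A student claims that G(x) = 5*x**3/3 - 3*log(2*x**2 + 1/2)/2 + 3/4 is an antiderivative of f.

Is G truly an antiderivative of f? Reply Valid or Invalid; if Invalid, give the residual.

d/dx[G] = (20*x**4 + 5*x**2 - 12*x)/(4*x**2 + 1)
This equals f(x) exactly, so the claim holds.

Valid - differentiating G returns exactly f.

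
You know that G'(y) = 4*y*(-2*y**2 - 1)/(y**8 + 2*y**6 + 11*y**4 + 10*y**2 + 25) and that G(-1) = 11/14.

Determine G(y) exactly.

The substitution u = y**4 + y**2 + 5 works: G'(y) is exactly (dG/du)*(du/dy) for that inner function.
A general antiderivative is 2/(y**4 + y**2 + 5) + C.
The condition gives C = 11/14 - (2/7) = 1/2.
So G(y) = (y**4 + y**2 + 9)/(2*(y**4 + y**2 + 5)).
Check: d/dy[(y**4 + y**2 + 9)/(2*(y**4 + y**2 + 5))] = (-8*y**3 - 4*y)/(y**8 + 2*y**6 + 11*y**4 + 10*y**2 + 25), which equals G'(y).

G(y) = (y**4 + y**2 + 9)/(2*(y**4 + y**2 + 5))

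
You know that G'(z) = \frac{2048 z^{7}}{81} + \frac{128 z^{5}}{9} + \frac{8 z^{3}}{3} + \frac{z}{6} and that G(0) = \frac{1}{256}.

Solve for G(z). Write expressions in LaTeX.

G'(z) matches the chain-rule pattern g'(h)*h' with inner function h(z) = - \frac{4 z^{2}}{3} - \frac{1}{4}; substituting u = h(z) collapses the integral.
A general antiderivative is \left(- \frac{4 z^{2}}{3} - \frac{1}{4}\right)^{4} + C.
The condition gives C = \frac{1}{256} - (\frac{1}{256}) = 0.
So G(z) = \frac{\left(16 z^{2} + 3\right)^{4}}{20736}.
Check: d/dz[\frac{\left(16 z^{2} + 3\right)^{4}}{20736}] = \frac{2048 z^{7}}{81} + \frac{128 z^{5}}{9} + \frac{8 z^{3}}{3} + \frac{z}{6} = G'(z).

G(z) = \frac{\left(16 z^{2} + 3\right)^{4}}{20736}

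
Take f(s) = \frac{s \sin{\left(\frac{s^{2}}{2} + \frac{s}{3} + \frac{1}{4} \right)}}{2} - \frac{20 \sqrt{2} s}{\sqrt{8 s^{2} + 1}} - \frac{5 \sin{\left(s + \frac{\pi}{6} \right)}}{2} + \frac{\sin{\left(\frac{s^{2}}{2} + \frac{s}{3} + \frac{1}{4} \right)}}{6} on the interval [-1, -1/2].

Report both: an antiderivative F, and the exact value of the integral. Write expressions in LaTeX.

Integrate term by term and add the pieces.
F(s) = - 5 \sqrt{4 s^{2} + \frac{1}{2}} + \frac{5 \cos{\left(s + \frac{\pi}{6} \right)}}{2} - \frac{\cos{\left(\frac{s^{2}}{2} + \frac{s}{3} + \frac{1}{4} \right)}}{2} is an antiderivative of f.
Check: d/ds[- 5 \sqrt{4 s^{2} + \frac{1}{2}} + \frac{5 \cos{\left(s + \frac{\pi}{6} \right)}}{2} - \frac{\cos{\left(\frac{s^{2}}{2} + \frac{s}{3} + \frac{1}{4} \right)}}{2}] = \frac{3 s \sqrt{8 s^{2} + 1} \sin{\left(\frac{s^{2}}{2} + \frac{s}{3} + \frac{1}{4} \right)} - 120 \sqrt{2} s - 15 \sqrt{8 s^{2} + 1} \sin{\left(s + \frac{\pi}{6} \right)} + \sqrt{8 s^{2} + 1} \sin{\left(\frac{s^{2}}{2} + \frac{s}{3} + \frac{1}{4} \right)}}{6 \sqrt{8 s^{2} + 1}}, which equals f(s).
F(-1/2) = - \frac{5 \sqrt{6}}{2} - \frac{\cos{\left(\frac{5}{24} \right)}}{2} + \frac{5 \sin{\left(\frac{1}{2} + \frac{\pi}{3} \right)}}{2}; F(-1) = - \frac{15 \sqrt{2}}{2} - \frac{\cos{\left(\frac{5}{12} \right)}}{2} + \frac{5 \sin{\left(1 + \frac{\pi}{3} \right)}}{2}.
Integral = F(-1/2) - F(-1) = - \frac{5 \sqrt{6}}{2} - \frac{5 \sin{\left(1 + \frac{\pi}{3} \right)}}{2} - \frac{\cos{\left(\frac{5}{24} \right)}}{2} + \frac{\cos{\left(\frac{5}{12} \right)}}{2} + \frac{5 \sin{\left(\frac{1}{2} + \frac{\pi}{3} \right)}}{2} + \frac{15 \sqrt{2}}{2}.

Antiderivative: F(s) = - 5 \sqrt{4 s^{2} + \frac{1}{2}} + \frac{5 \cos{\left(s + \frac{\pi}{6} \right)}}{2} - \frac{\cos{\left(\frac{s^{2}}{2} + \frac{s}{3} + \frac{1}{4} \right)}}{2}; value = - \frac{5 \sqrt{6}}{2} - \frac{5 \sin{\left(1 + \frac{\pi}{3} \right)}}{2} - \frac{\cos{\left(\frac{5}{24} \right)}}{2} + \frac{\cos{\left(\frac{5}{12} \right)}}{2} + \frac{5 \sin{\left(\frac{1}{2} + \frac{\pi}{3} \right)}}{2} + \frac{15 \sqrt{2}}{2}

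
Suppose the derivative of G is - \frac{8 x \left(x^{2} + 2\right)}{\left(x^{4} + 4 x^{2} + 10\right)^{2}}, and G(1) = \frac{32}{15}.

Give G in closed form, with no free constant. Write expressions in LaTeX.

G'(x) matches the chain-rule pattern g'(h)*h' with inner function h(x) = \frac{x^{4}}{2} + 2 x^{2} + 5; substituting u = h(x) collapses the integral.
A general antiderivative is \frac{1}{\frac{x^{4}}{2} + 2 x^{2} + 5} + C.
The condition gives C = \frac{32}{15} - (\frac{2}{15}) = 2.
So G(x) = \frac{2 \left(x^{4} + 4 x^{2} + 11\right)}{x^{4} + 4 x^{2} + 10}.
Check: d/dx[\frac{2 \left(x^{4} + 4 x^{2} + 11\right)}{x^{4} + 4 x^{2} + 10}] = \frac{- 8 x^{3} - 16 x}{x^{8} + 8 x^{6} + 36 x^{4} + 80 x^{2} + 100}, which equals G'(x).

G(x) = \frac{2 \left(x^{4} + 4 x^{2} + 11\right)}{x^{4} + 4 x^{2} + 10}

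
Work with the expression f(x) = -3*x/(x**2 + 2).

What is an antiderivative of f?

An antiderivative is F(x) = -3*log(x**2 + 2)/2.

f matches the chain-rule pattern g'(h)*h' with inner function h(x) = 2*x**2 + 4; substituting u = h(x) collapses the integral.
Check: d/dx[-3*log(x**2 + 2)/2] = -3*x/(x**2 + 2) = f(x).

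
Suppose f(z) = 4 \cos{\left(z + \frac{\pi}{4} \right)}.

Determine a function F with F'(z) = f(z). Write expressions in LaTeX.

An antiderivative is F(z) = 4 \sin{\left(z + \frac{\pi}{4} \right)}.

A candidate is checked by its d/dz: the result must match f(z).
Check: d/dz[4 \sin{\left(z + \frac{\pi}{4} \right)}] = 4 \cos{\left(z + \frac{\pi}{4} \right)} = f(z).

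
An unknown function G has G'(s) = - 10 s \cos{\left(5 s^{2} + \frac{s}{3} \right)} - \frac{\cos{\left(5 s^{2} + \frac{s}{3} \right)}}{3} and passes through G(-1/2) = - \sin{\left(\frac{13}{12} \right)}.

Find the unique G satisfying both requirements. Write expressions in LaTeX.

G'(s) matches the chain-rule pattern g'(h)*h' with inner function h(s) = 5 s^{2} + \frac{s}{3}; substituting u = h(s) collapses the integral.
A general antiderivative is - \sin{\left(5 s^{2} + \frac{s}{3} \right)} + C.
The condition gives C = - \sin{\left(\frac{13}{12} \right)} - (- \sin{\left(\frac{13}{12} \right)}) = 0.
So G(s) = - \sin{\left(5 s^{2} + \frac{s}{3} \right)}.
Check: d/ds[- \sin{\left(5 s^{2} + \frac{s}{3} \right)}] = - 10 s \cos{\left(5 s^{2} + \frac{s}{3} \right)} - \frac{\cos{\left(5 s^{2} + \frac{s}{3} \right)}}{3} = G'(s).

G(s) = - \sin{\left(5 s^{2} + \frac{s}{3} \right)}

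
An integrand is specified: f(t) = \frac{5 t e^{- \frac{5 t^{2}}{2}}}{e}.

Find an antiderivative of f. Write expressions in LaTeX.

f matches the chain-rule pattern g'(h)*h' with inner function h(t) = - \frac{5 t^{2}}{2} - 1; substituting u = h(t) collapses the integral.
Check: d/dt[- \frac{e^{- \frac{5 t^{2}}{2}}}{e}] = \frac{5 t e^{- \frac{5 t^{2}}{2}}}{e} = f(t).

An antiderivative is F(t) = - \frac{e^{- \frac{5 t^{2}}{2}}}{e}.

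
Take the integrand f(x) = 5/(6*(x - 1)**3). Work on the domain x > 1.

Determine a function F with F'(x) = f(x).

Since d/dx undoes antidifferentiation here, F'(x) = f(x) is required of F(x).
Check: d/dx[-5/(12*(x - 1)**2)] = 5/(6*x**3 - 18*x**2 + 18*x - 6), which equals f(x).

An antiderivative is F(x) = -5/(12*(x - 1)**2).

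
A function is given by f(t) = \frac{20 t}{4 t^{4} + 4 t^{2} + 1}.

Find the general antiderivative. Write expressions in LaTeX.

f matches the chain-rule pattern g'(h)*h' with inner function h(t) = t^{2} + \frac{1}{2}; substituting u = h(t) collapses the integral.
Check: d/dt[- \frac{5}{2 t^{2} + 1}] = \frac{20 t}{4 t^{4} + 4 t^{2} + 1} = f(t).

F(t) = - \frac{5}{2 t^{2} + 1} + C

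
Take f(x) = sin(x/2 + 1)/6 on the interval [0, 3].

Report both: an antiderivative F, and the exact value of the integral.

Antiderivative: F(x) = -cos(x/2 + 1)/3; value = cos(1)/3 - cos(5/2)/3

For F(x) to be correct the identity F'(x) - f(x) = 0 must hold.
F(x) = -cos(x/2 + 1)/3 is an antiderivative of f.
Check: d/dx[-cos(x/2 + 1)/3] = sin(x/2 + 1)/6 = f(x).
F(3) = -cos(5/2)/3; F(0) = -cos(1)/3.
Integral = F(3) - F(0) = cos(1)/3 - cos(5/2)/3.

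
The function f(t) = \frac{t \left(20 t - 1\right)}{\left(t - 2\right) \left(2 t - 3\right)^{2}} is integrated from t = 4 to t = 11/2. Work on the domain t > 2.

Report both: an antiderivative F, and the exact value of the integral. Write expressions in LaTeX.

Antiderivative: F(t) = 78 \log{\left(t - 2 \right)} - 73 \log{\left(t - \frac{3}{2} \right)} + \frac{87}{4 t - 6}; value = - 73 \log{\left(4 \right)} - 78 \log{\left(2 \right)} - \frac{261}{80} + 73 \log{\left(\frac{5}{2} \right)} + 78 \log{\left(\frac{7}{2} \right)}

Factor the denominator (\left(t - 2\right) \left(2 t - 3\right)^{2}) and decompose: f = - \frac{146}{2 t - 3} - \frac{87}{\left(2 t - 3\right)^{2}} + \frac{78}{t - 2}; each piece integrates to a log, atan, or power term.
F(t) = 78 \log{\left(t - 2 \right)} - 73 \log{\left(t - \frac{3}{2} \right)} + \frac{87}{4 t - 6} is an antiderivative of f.
Check: d/dt[78 \log{\left(t - 2 \right)} - 73 \log{\left(t - \frac{3}{2} \right)} + \frac{87}{4 t - 6}] = \frac{20 t^{2} - t}{4 t^{3} - 20 t^{2} + 33 t - 18}, which equals f(t).
F(11/2) = - 73 \log{\left(4 \right)} + \frac{87}{16} + 78 \log{\left(\frac{7}{2} \right)}; F(4) = - 73 \log{\left(\frac{5}{2} \right)} + \frac{87}{10} + 78 \log{\left(2 \right)}.
Integral = F(11/2) - F(4) = - 73 \log{\left(4 \right)} - 78 \log{\left(2 \right)} - \frac{261}{80} + 73 \log{\left(\frac{5}{2} \right)} + 78 \log{\left(\frac{7}{2} \right)}.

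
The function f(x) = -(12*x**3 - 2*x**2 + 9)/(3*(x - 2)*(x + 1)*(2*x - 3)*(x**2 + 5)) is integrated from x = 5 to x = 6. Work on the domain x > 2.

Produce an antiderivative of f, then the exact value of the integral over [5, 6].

Antiderivative: F(x) = -97*log(x - 2)/81 + 24*log(x - 3/2)/29 + log(x + 1)/54 + 1651*log(x**2 + 5)/9396 - 3889*sqrt(5)*atan(sqrt(5)*x/5)/23490; value = -97*log(4)/81 - 24*log(7/2)/29 - 1651*log(30)/9396 - 3889*sqrt(5)*atan(6*sqrt(5)/5)/23490 - log(6)/54 + log(7)/54 + 3889*sqrt(5)*atan(sqrt(5))/23490 + 1651*log(41)/9396 + 24*log(9/2)/29 + 97*log(3)/81

Factor the denominator (3*(x - 2)*(x + 1)*(2*x - 3)*(x**2 + 5)) and decompose: f = (1651*x - 3889)/(4698*(x**2 + 5)) + 48/(29*(2*x - 3)) + 1/(54*(x + 1)) - 97/(81*(x - 2)); each piece integrates to a log, atan, or power term.
F(x) = -97*log(x - 2)/81 + 24*log(x - 3/2)/29 + log(x + 1)/54 + 1651*log(x**2 + 5)/9396 - 3889*sqrt(5)*atan(sqrt(5)*x/5)/23490 is an antiderivative of f.
Check: d/dx[-97*log(x - 2)/81 + 24*log(x - 3/2)/29 + log(x + 1)/54 + 1651*log(x**2 + 5)/9396 - 3889*sqrt(5)*atan(sqrt(5)*x/5)/23490] = (-12*x**3 + 2*x**2 - 9)/(6*x**5 - 15*x**4 + 27*x**3 - 57*x**2 - 15*x + 90), which equals f(x).
F(6) = -97*log(4)/81 - 3889*sqrt(5)*atan(6*sqrt(5)/5)/23490 + log(7)/54 + 1651*log(41)/9396 + 24*log(9/2)/29; F(5) = -97*log(3)/81 - 3889*sqrt(5)*atan(sqrt(5))/23490 + log(6)/54 + 1651*log(30)/9396 + 24*log(7/2)/29.
Integral = F(6) - F(5) = -97*log(4)/81 - 24*log(7/2)/29 - 1651*log(30)/9396 - 3889*sqrt(5)*atan(6*sqrt(5)/5)/23490 - log(6)/54 + log(7)/54 + 3889*sqrt(5)*atan(sqrt(5))/23490 + 1651*log(41)/9396 + 24*log(9/2)/29 + 97*log(3)/81.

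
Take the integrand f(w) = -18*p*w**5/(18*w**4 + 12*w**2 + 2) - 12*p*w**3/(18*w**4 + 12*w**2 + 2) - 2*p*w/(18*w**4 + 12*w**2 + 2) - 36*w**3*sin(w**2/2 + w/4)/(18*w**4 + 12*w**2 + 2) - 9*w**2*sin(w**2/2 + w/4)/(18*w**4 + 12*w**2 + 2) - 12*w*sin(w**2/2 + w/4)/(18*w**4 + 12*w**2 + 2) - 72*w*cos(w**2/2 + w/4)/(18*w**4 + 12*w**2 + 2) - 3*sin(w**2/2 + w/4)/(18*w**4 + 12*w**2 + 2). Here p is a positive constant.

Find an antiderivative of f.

Integrate term by term and add the pieces.
Check: d/dw[-(3*p*w**4 + p*w**2 - 12*cos(w**2/2 + w/4))/(2*(3*w**2 + 1))] = (-18*p*w**5 - 12*p*w**3 - 2*p*w - 36*w**3*sin(w**2/2 + w/4) - 9*w**2*sin(w**2/2 + w/4) - 12*w*sin(w**2/2 + w/4) - 72*w*cos(w**2/2 + w/4) - 3*sin(w**2/2 + w/4))/(18*w**4 + 12*w**2 + 2), which equals f(w).

An antiderivative is F(w) = -(3*p*w**4 + p*w**2 - 12*cos(w**2/2 + w/4))/(2*(3*w**2 + 1)).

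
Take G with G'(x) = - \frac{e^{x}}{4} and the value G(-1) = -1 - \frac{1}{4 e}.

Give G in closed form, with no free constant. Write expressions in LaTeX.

Whatever form G(x) takes, its d/dx must return the stated G'(x).
A general antiderivative is - \frac{e^{x}}{4} + C.
The condition gives C = -1 - \frac{1}{4 e} - (- \frac{1}{4 e}) = -1.
So G(x) = \frac{- e^{x} - 4}{4}.
Check: d/dx[\frac{- e^{x} - 4}{4}] = - \frac{e^{x}}{4} = G'(x).

G(x) = \frac{- e^{x} - 4}{4}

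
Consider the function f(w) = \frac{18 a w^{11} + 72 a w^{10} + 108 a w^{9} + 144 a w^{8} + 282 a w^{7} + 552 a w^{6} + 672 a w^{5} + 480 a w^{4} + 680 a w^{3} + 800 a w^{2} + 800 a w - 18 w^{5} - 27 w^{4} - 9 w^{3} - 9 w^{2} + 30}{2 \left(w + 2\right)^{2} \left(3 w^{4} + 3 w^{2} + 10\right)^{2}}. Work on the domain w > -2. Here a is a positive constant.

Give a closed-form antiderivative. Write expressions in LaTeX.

An antiderivative is F(w) = \frac{a w^{2}}{2} + \frac{3 w}{12 w^{5} + 24 w^{4} + 12 w^{3} + 24 w^{2} + 40 w + 80}.

An antiderivative F(w) passes only if d/dw[F] lands on f(w) exactly.
Check: d/dw[\frac{a w^{2}}{2} + \frac{3 w}{12 w^{5} + 24 w^{4} + 12 w^{3} + 24 w^{2} + 40 w + 80}] = \frac{18 a w^{11} + 72 a w^{10} + 108 a w^{9} + 144 a w^{8} + 282 a w^{7} + 552 a w^{6} + 672 a w^{5} + 480 a w^{4} + 680 a w^{3} + 800 a w^{2} + 800 a w - 18 w^{5} - 27 w^{4} - 9 w^{3} - 9 w^{2} + 30}{18 w^{10} + 72 w^{9} + 108 w^{8} + 144 w^{7} + 282 w^{6} + 552 w^{5} + 672 w^{4} + 480 w^{3} + 680 w^{2} + 800 w + 800}, which equals f(w).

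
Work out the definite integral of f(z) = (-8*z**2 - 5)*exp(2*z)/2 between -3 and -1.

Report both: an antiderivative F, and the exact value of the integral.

Antiderivative: F(z) = (-8*z**2 + 8*z - 9)*exp(2*z)/4; value = -25*exp(-2)/4 + 105*exp(-6)/4

f has the shape u'v + uv' for u = -2*z**2 + 2*z - 9/4 and v = exp(2*z) — it is the derivative of the product u*v.
F(z) = (-8*z**2 + 8*z - 9)*exp(2*z)/4 is an antiderivative of f.
Check: d/dz[(-8*z**2 + 8*z - 9)*exp(2*z)/4] = -4*z**2*exp(2*z) - 5*exp(2*z)/2, which equals f(z).
F(-1) = -25*exp(-2)/4; F(-3) = -105*exp(-6)/4.
Integral = F(-1) - F(-3) = -25*exp(-2)/4 + 105*exp(-6)/4.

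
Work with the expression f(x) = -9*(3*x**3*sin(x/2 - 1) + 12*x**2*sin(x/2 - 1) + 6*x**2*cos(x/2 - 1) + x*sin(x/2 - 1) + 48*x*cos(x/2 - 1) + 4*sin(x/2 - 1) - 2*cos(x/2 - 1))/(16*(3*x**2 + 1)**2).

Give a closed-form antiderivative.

An antiderivative is F(x) = (9*x*cos(x/2 - 1) + 36*cos(x/2 - 1))/(24*x**2 + 8).

An antiderivative F(x) passes only if d/dx[F] lands on f(x) exactly.
Check: d/dx[(9*x*cos(x/2 - 1) + 36*cos(x/2 - 1))/(24*x**2 + 8)] = (-27*x**3*sin(x/2 - 1) - 108*x**2*sin(x/2 - 1) - 54*x**2*cos(x/2 - 1) - 9*x*sin(x/2 - 1) - 432*x*cos(x/2 - 1) - 36*sin(x/2 - 1) + 18*cos(x/2 - 1))/(144*x**4 + 96*x**2 + 16), which equals f(x).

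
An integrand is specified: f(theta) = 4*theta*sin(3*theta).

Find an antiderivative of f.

Whatever form F(theta) takes, F'(theta) = f(theta) is non-negotiable.
Check: d/dtheta[-4*theta*cos(3*theta)/3 + 4*sin(3*theta)/9] = 4*theta*sin(3*theta) = f(theta).

An antiderivative is F(theta) = -4*theta*cos(3*theta)/3 + 4*sin(3*theta)/9.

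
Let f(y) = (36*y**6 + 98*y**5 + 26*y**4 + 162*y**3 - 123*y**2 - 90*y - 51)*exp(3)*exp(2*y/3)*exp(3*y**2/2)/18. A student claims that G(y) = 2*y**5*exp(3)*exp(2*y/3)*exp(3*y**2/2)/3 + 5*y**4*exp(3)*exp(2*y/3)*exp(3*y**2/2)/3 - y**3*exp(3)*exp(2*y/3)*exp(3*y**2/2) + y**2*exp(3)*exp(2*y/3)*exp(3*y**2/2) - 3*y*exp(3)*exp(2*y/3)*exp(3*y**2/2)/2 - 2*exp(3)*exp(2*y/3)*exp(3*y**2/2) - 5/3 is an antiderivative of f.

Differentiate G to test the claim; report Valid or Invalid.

d/dy[G] = 2*y**6*exp(3)*exp(2*y/3)*exp(3*y**2/2) + 49*y**5*exp(3)*exp(2*y/3)*exp(3*y**2/2)/9 + 13*y**4*exp(3)*exp(2*y/3)*exp(3*y**2/2)/9 + 9*y**3*exp(3)*exp(2*y/3)*exp(3*y**2/2) - 41*y**2*exp(3)*exp(2*y/3)*exp(3*y**2/2)/6 - 5*y*exp(3)*exp(2*y/3)*exp(3*y**2/2) - 17*exp(3)*exp(2*y/3)*exp(3*y**2/2)/6
This equals f(y) exactly, so the claim holds.

Valid. The derivative of G reproduces f.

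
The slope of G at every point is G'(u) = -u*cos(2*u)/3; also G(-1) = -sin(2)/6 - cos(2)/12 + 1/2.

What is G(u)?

G(u) = -u*sin(2*u)/6 - cos(2*u)/12 + 1/2

The proposed G(u) is checked by its d/du: the result must match the given G'(u).
A general antiderivative is -u*sin(2*u)/6 - cos(2*u)/12 + C.
The condition gives C = -sin(2)/6 - cos(2)/12 + 1/2 - (-sin(2)/6 - cos(2)/12) = 1/2.
So G(u) = -u*sin(2*u)/6 - cos(2*u)/12 + 1/2.
Check: d/du[-u*sin(2*u)/6 - cos(2*u)/12 + 1/2] = -u*cos(2*u)/3 = G'(u).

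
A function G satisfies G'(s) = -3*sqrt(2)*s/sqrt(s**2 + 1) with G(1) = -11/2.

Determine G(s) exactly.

G(s) = -3*sqrt(2)*sqrt(s**2 + 1) + 1/2

G'(s) matches the chain-rule pattern g'(h)*h' with inner function h(s) = 2*s**2 + 2; substituting u = h(s) collapses the integral.
A general antiderivative is -3*sqrt(2*s**2 + 2) + C.
The condition gives C = -11/2 - (-6) = 1/2.
So G(s) = -3*sqrt(2)*sqrt(s**2 + 1) + 1/2.
Check: d/ds[-3*sqrt(2)*sqrt(s**2 + 1) + 1/2] = -3*sqrt(2)*s/sqrt(s**2 + 1) = G'(s).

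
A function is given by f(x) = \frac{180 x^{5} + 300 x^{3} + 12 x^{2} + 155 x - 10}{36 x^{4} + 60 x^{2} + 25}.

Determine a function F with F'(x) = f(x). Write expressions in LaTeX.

An antiderivative is F(x) = \frac{5 x^{2} \left(6 x^{2} + 5\right) - 4 x - 5}{2 \left(6 x^{2} + 5\right)}.

An antiderivative F(x) passes only if d/dx[F] lands on f(x) exactly.
Check: d/dx[\frac{5 x^{2} \left(6 x^{2} + 5\right) - 4 x - 5}{2 \left(6 x^{2} + 5\right)}] = \frac{180 x^{5} + 300 x^{3} + 12 x^{2} + 155 x - 10}{36 x^{4} + 60 x^{2} + 25} = f(x).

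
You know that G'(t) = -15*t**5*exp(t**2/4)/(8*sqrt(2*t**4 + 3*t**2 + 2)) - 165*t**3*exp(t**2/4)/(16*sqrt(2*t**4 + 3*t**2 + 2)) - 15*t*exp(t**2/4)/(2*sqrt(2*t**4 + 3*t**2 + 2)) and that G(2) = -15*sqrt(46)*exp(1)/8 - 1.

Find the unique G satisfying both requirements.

G'(t) has the shape u'v + uv' for u = -15*sqrt(2*t**4 + 3*t**2 + 2)/8 and v = exp(t**2/4) — it is the derivative of the product u*v.
A general antiderivative is -15*sqrt(2*t**4 + 3*t**2 + 2)*exp(t**2/4)/8 + C.
The condition gives C = -15*sqrt(46)*exp(1)/8 - 1 - (-15*sqrt(46)*exp(1)/8) = -1.
So G(t) = -(15*sqrt(2*t**4 + 3*t**2 + 2)*exp(t**2/4) + 8)/8.
Check: d/dt[-(15*sqrt(2*t**4 + 3*t**2 + 2)*exp(t**2/4) + 8)/8] = (-30*t**5*exp(t**2/4) - 165*t**3*exp(t**2/4) - 120*t*exp(t**2/4))/(16*sqrt(2*t**4 + 3*t**2 + 2)), which equals G'(t).

G(t) = -(15*sqrt(2*t**4 + 3*t**2 + 2)*exp(t**2/4) + 8)/8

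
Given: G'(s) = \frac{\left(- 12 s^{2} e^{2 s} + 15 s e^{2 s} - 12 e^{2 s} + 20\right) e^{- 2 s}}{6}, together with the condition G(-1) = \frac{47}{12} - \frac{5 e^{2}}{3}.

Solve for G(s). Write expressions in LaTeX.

Whatever form G(s) takes, its d/ds must return the stated G'(s).
A general antiderivative is - \frac{2 s^{3}}{3} + \frac{5 s^{2}}{4} - 2 s - \frac{5 e^{- 2 s}}{3} + C.
The condition gives C = \frac{47}{12} - \frac{5 e^{2}}{3} - (\frac{47}{12} - \frac{5 e^{2}}{3}) = 0.
So G(s) = - \frac{2 s^{3}}{3} + \frac{5 s^{2}}{4} - 2 s - \frac{5 e^{- 2 s}}{3}.
Check: d/ds[- \frac{2 s^{3}}{3} + \frac{5 s^{2}}{4} - 2 s - \frac{5 e^{- 2 s}}{3}] = \frac{\left(- 12 s^{2} e^{2 s} + 15 s e^{2 s} - 12 e^{2 s} + 20\right) e^{- 2 s}}{6} = G'(s).

G(s) = - \frac{2 s^{3}}{3} + \frac{5 s^{2}}{4} - 2 s - \frac{5 e^{- 2 s}}{3}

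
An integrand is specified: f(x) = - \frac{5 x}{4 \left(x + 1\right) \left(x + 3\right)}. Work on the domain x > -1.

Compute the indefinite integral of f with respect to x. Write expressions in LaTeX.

Factor the denominator (4 \left(x + 1\right) \left(x + 3\right)) and decompose: f = - \frac{15}{8 \left(x + 3\right)} + \frac{5}{8 \left(x + 1\right)}; each piece integrates to a log, atan, or power term.
Check: d/dx[\frac{5 \left(\log{\left(x + 1 \right)} - 3 \log{\left(x + 3 \right)}\right)}{8}] = - \frac{5 x}{4 x^{2} + 16 x + 12}, which equals f(x).

F(x) = \frac{5 \left(\log{\left(x + 1 \right)} - 3 \log{\left(x + 3 \right)}\right)}{8} + C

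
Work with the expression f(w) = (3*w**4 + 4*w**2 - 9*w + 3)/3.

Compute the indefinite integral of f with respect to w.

F(w) = w**5/5 + 4*w**3/9 - 3*w**2/2 + w + C

Since d/dw undoes antidifferentiation here, F'(w) = f(w) is required of F(w).
Check: d/dw[w**5/5 + 4*w**3/9 - 3*w**2/2 + w] = w**4 + 4*w**2/3 - 3*w + 1, which equals f(w).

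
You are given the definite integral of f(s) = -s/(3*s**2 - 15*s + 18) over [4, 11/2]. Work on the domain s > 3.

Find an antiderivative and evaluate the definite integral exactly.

Antiderivative: F(s) = -log(s - 3) + 2*log(s - 2)/3; value = -log(5/2) - 2*log(2)/3 + 2*log(7/2)/3

Factor the denominator (3*(s - 3)*(s - 2)) and decompose: f = 2/(3*(s - 2)) - 1/(s - 3); each piece integrates to a log, atan, or power term.
F(s) = -log(s - 3) + 2*log(s - 2)/3 is an antiderivative of f.
Check: d/ds[-log(s - 3) + 2*log(s - 2)/3] = -s/(3*s**2 - 15*s + 18) = f(s).
F(11/2) = -log(5/2) + 2*log(7/2)/3; F(4) = 2*log(2)/3.
Integral = F(11/2) - F(4) = -log(5/2) - 2*log(2)/3 + 2*log(7/2)/3.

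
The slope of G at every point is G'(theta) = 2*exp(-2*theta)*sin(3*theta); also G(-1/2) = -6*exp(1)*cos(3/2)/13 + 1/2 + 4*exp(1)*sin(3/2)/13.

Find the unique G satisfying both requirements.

Recover the given G'(theta) by differentiating a candidate G(theta); any mismatch rules it out.
A general antiderivative is -4*exp(-2*theta)*sin(3*theta)/13 - 6*exp(-2*theta)*cos(3*theta)/13 + C.
The condition gives C = -6*exp(1)*cos(3/2)/13 + 1/2 + 4*exp(1)*sin(3/2)/13 - (-6*exp(1)*cos(3/2)/13 + 4*exp(1)*sin(3/2)/13) = 1/2.
So G(theta) = 1/2 - 4*exp(-2*theta)*sin(3*theta)/13 - 6*exp(-2*theta)*cos(3*theta)/13.
Check: d/dtheta[1/2 - 4*exp(-2*theta)*sin(3*theta)/13 - 6*exp(-2*theta)*cos(3*theta)/13] = 2*exp(-2*theta)*sin(3*theta) = G'(theta).

G(theta) = 1/2 - 4*exp(-2*theta)*sin(3*theta)/13 - 6*exp(-2*theta)*cos(3*theta)/13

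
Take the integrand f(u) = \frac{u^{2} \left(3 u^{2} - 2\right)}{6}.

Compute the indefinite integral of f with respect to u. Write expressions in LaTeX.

Check any antiderivative F(u) by computing F'(u) and comparing it with f(u).
Check: d/du[\frac{u^{5}}{10} - \frac{u^{3}}{9}] = \frac{u^{4}}{2} - \frac{u^{2}}{3}, which equals f(u).

F(u) = \frac{u^{5}}{10} - \frac{u^{3}}{9} + C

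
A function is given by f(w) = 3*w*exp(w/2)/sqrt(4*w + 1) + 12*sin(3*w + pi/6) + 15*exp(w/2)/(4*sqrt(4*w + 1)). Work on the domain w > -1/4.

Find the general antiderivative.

F(w) = 3*sqrt(4*w + 1)*exp(w/2)/2 - 4*cos(3*w + pi/6) + C

The integrand splits into summands that can be handled one at a time.
Check: d/dw[3*sqrt(4*w + 1)*exp(w/2)/2 - 4*cos(3*w + pi/6)] = (12*w*exp(w/2) + 48*sqrt(4*w + 1)*sin(3*w + pi/6) + 15*exp(w/2))/(4*sqrt(4*w + 1)), which equals f(w).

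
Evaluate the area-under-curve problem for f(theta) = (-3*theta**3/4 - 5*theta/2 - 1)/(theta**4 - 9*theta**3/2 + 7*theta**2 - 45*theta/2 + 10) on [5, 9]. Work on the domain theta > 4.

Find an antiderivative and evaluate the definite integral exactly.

Antiderivative: F(theta) = -118*log(theta - 4)/147 + 25*log(theta - 1/2)/196 - 11*log(theta**2 + 5)/294 - 67*sqrt(5)*atan(sqrt(5)*theta/5)/1470; value = -118*log(5)/147 - 25*log(9/2)/196 - 11*log(86)/294 - 67*sqrt(5)*atan(9*sqrt(5)/5)/1470 + 67*sqrt(5)*atan(sqrt(5))/1470 + 11*log(30)/294 + 25*log(17/2)/196

The denominator factors as 2*(theta - 4)*(2*theta - 1)*(theta**2 + 5); partial fractions split f into directly integrable pieces: -(22*theta + 67)/(294*(theta**2 + 5)) + 25/(98*(2*theta - 1)) - 118/(147*(theta - 4)).
F(theta) = -118*log(theta - 4)/147 + 25*log(theta - 1/2)/196 - 11*log(theta**2 + 5)/294 - 67*sqrt(5)*atan(sqrt(5)*theta/5)/1470 is an antiderivative of f.
Check: d/dtheta[-118*log(theta - 4)/147 + 25*log(theta - 1/2)/196 - 11*log(theta**2 + 5)/294 - 67*sqrt(5)*atan(sqrt(5)*theta/5)/1470] = (-3*theta**3 - 10*theta - 4)/(4*theta**4 - 18*theta**3 + 28*theta**2 - 90*theta + 40), which equals f(theta).
F(9) = -118*log(5)/147 - 11*log(86)/294 - 67*sqrt(5)*atan(9*sqrt(5)/5)/1470 + 25*log(17/2)/196; F(5) = -11*log(30)/294 - 67*sqrt(5)*atan(sqrt(5))/1470 + 25*log(9/2)/196.
Integral = F(9) - F(5) = -118*log(5)/147 - 25*log(9/2)/196 - 11*log(86)/294 - 67*sqrt(5)*atan(9*sqrt(5)/5)/1470 + 67*sqrt(5)*atan(sqrt(5))/1470 + 11*log(30)/294 + 25*log(17/2)/196.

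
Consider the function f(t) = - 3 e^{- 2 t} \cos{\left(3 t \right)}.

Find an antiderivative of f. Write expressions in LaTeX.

For F(t) to be correct the identity F'(t) - f(t) = 0 must hold.
Check: d/dt[\frac{3 \left(- 3 \sin{\left(3 t \right)} + 2 \cos{\left(3 t \right)}\right) e^{- 2 t}}{13}] = - 3 e^{- 2 t} \cos{\left(3 t \right)} = f(t).

An antiderivative is F(t) = \frac{3 \left(- 3 \sin{\left(3 t \right)} + 2 \cos{\left(3 t \right)}\right) e^{- 2 t}}{13}.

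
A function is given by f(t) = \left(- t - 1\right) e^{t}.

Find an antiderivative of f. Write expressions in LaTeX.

Recognize the product-rule pattern: f = u'v + uv' with u = - t, v = e^{t}, so integration by parts undoes it.
Check: d/dt[- t e^{t}] = - t e^{t} - e^{t}, which equals f(t).

An antiderivative is F(t) = - t e^{t}.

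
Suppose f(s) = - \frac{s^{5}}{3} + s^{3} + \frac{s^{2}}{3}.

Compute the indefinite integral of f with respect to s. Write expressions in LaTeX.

Integrate term by term and add the pieces.
Check: d/ds[- \frac{s^{6}}{18} + \frac{s^{4}}{4} + \frac{s^{3}}{9}] = - \frac{s^{5}}{3} + s^{3} + \frac{s^{2}}{3} = f(s).

F(s) = - \frac{s^{6}}{18} + \frac{s^{4}}{4} + \frac{s^{3}}{9} + C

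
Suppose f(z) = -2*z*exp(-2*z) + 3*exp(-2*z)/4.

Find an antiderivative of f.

An antiderivative is F(z) = z*exp(-2*z) + exp(-2*z)/8.

Recognize the product-rule pattern: f = u'v + uv' with u = z + 1/8, v = exp(-2*z), so integration by parts undoes it.
Check: d/dz[z*exp(-2*z) + exp(-2*z)/8] = (3 - 8*z)*exp(-2*z)/4, which equals f(z).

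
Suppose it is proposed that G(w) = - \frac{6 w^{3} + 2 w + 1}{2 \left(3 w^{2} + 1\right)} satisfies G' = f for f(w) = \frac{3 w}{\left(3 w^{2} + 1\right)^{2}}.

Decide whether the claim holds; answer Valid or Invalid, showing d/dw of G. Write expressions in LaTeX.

Invalid: d/dw[G] - f = -1, which is not 0.

d/dw[G] = \frac{- 9 w^{4} - 6 w^{2} + 3 w - 1}{9 w^{4} + 6 w^{2} + 1}
d/dw[G] - f(w) = -1 != 0.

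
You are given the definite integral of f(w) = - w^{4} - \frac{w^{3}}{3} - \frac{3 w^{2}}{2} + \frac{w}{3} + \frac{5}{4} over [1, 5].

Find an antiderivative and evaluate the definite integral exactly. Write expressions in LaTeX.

Integrate term by term and add the pieces.
F(w) = - \frac{w \left(12 w^{4} + 5 w^{3} + 30 w^{2} - 10 w - 75\right)}{60} is an antiderivative of f.
Check: d/dw[- \frac{w \left(12 w^{4} + 5 w^{3} + 30 w^{2} - 10 w - 75\right)}{60}] = - w^{4} - \frac{w^{3}}{3} - \frac{3 w^{2}}{2} + \frac{w}{3} + \frac{5}{4} = f(w).
F(5) = - \frac{4375}{6}; F(1) = \frac{19}{30}.
Integral = F(5) - F(1) = - \frac{3649}{5}.

Antiderivative: F(w) = - \frac{w \left(12 w^{4} + 5 w^{3} + 30 w^{2} - 10 w - 75\right)}{60}; value = - \frac{3649}{5}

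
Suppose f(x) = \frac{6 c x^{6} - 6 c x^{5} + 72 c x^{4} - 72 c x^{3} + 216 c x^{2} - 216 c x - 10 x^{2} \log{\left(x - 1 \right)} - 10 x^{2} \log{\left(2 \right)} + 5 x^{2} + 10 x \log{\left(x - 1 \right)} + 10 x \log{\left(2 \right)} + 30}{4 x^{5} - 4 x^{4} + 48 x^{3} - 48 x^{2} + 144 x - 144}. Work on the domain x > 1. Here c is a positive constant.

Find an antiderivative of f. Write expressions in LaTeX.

An antiderivative is F(x) = \frac{3 c x^{4} + 18 c x^{2} + 5 \log{\left(2 x - 2 \right)}}{4 \left(x^{2} + 6\right)}.

Check any antiderivative F(x) by computing F'(x) and comparing it with f(x).
Check: d/dx[\frac{3 c x^{4} + 18 c x^{2} + 5 \log{\left(2 x - 2 \right)}}{4 \left(x^{2} + 6\right)}] = \frac{6 c x^{6} - 6 c x^{5} + 72 c x^{4} - 72 c x^{3} + 216 c x^{2} - 216 c x - 10 x^{2} \log{\left(x - 1 \right)} - 10 x^{2} \log{\left(2 \right)} + 5 x^{2} + 10 x \log{\left(x - 1 \right)} + 10 x \log{\left(2 \right)} + 30}{4 x^{5} - 4 x^{4} + 48 x^{3} - 48 x^{2} + 144 x - 144} = f(x).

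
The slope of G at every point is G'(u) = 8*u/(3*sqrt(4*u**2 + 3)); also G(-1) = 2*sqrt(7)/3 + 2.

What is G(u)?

G'(u) matches the chain-rule pattern g'(h)*h' with inner function h(u) = 4*u**2 + 3; substituting w = h(u) collapses the integral.
A general antiderivative is 2*sqrt(4*u**2 + 3)/3 + C.
The condition gives C = 2*sqrt(7)/3 + 2 - (2*sqrt(7)/3) = 2.
So G(u) = 2*sqrt(4*u**2 + 3)/3 + 2.
Check: d/du[2*sqrt(4*u**2 + 3)/3 + 2] = 8*u/(3*sqrt(4*u**2 + 3)) = G'(u).

G(u) = 2*sqrt(4*u**2 + 3)/3 + 2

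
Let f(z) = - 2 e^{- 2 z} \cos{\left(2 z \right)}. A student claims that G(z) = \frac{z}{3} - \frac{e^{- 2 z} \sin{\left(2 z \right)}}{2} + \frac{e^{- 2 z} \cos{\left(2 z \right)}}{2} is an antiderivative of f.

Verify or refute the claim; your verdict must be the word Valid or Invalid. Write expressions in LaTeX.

d/dz[G] = \frac{\left(e^{2 z} - 6 \cos{\left(2 z \right)}\right) e^{- 2 z}}{3}
d/dz[G] - f(z) = \frac{1}{3} != 0.

Invalid: d/dz[G] - f = \frac{1}{3}, which is not 0.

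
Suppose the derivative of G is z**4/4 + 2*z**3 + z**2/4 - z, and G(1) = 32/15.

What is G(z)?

The integrand splits into summands that can be handled one at a time.
A general antiderivative is z**5/20 + z**4/2 + z**3/12 - z**2/2 + C.
The condition gives C = 32/15 - (2/15) = 2.
So G(z) = (3*z**5 + 30*z**4 + 5*z**3 - 30*z**2 + 120)/60.
Check: d/dz[(3*z**5 + 30*z**4 + 5*z**3 - 30*z**2 + 120)/60] = z**4/4 + 2*z**3 + z**2/4 - z = G'(z).

G(z) = (3*z**5 + 30*z**4 + 5*z**3 - 30*z**2 + 120)/60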